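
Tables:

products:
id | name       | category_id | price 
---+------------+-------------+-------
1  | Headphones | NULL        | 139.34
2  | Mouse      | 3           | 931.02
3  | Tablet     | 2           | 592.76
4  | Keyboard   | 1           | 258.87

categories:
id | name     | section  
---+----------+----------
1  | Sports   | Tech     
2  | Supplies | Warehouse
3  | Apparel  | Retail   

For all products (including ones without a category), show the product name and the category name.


LEFT JOIN keeps every row from products (the left table); where category_id has no match in categories, the category columns become NULL. Walk through each product:
  - product 1 (Headphones): category_id=NULL, no match -> kept with NULL
  - product 2 (Mouse): category_id=3 -> matches Apparel
  - product 3 (Tablet): category_id=2 -> matches Supplies
  - product 4 (Keyboard): category_id=1 -> matches Sports
All 4 rows appear; 1 has NULL category.

SQL:
SELECT a.name, b.name AS category
FROM products a
LEFT JOIN categories b ON a.category_id = b.id

Result:
name       | category
-----------+---------
Headphones | NULL    
Mouse      | Apparel 
Tablet     | Supplies
Keyboard   | Sports  


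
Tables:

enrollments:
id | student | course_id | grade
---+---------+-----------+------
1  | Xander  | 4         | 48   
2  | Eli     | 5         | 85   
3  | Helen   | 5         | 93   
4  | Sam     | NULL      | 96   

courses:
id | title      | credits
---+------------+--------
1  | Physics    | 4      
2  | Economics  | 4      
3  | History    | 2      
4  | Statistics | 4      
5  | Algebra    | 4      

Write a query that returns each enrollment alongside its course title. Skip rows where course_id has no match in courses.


INNER JOIN keeps only enrollments rows whose course_id matches an id in courses. Walk through each enrollment:
  - enrollment 1 (Xander): course_id=4 -> matches Statistics
  - enrollment 2 (Eli): course_id=5 -> matches Algebra
  - enrollment 3 (Helen): course_id=5 -> matches Algebra
  - enrollment 4 (Sam): course_id=NULL, no match -> dropped
So 1 of 4 rows is dropped.

SQL:
SELECT a.student, b.title AS course
FROM enrollments a
INNER JOIN courses b ON a.course_id = b.id

Result:
student | course    
--------+-----------
Xander  | Statistics
Eli     | Algebra   
Helen   | Algebra   


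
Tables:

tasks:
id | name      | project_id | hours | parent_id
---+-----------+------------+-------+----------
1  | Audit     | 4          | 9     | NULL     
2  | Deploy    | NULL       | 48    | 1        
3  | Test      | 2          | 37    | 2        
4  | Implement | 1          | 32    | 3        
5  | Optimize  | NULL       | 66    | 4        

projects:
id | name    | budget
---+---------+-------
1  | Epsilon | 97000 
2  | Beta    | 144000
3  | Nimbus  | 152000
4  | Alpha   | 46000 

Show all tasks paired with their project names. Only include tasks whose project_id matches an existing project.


INNER JOIN keeps only tasks rows whose project_id matches an id in projects. Walk through each task:
  - task 1 (Audit): project_id=4 -> matches Alpha
  - task 2 (Deploy): project_id=NULL, no match -> dropped
  - task 3 (Test): project_id=2 -> matches Beta
  - task 4 (Implement): project_id=1 -> matches Epsilon
  - task 5 (Optimize): project_id=NULL, no match -> dropped
So 2 of 5 rows are dropped.

SQL:
SELECT a.name, b.name AS project
FROM tasks a
INNER JOIN projects b ON a.project_id = b.id

Result:
name      | project
----------+--------
Audit     | Alpha  
Test      | Beta   
Implement | Epsilon


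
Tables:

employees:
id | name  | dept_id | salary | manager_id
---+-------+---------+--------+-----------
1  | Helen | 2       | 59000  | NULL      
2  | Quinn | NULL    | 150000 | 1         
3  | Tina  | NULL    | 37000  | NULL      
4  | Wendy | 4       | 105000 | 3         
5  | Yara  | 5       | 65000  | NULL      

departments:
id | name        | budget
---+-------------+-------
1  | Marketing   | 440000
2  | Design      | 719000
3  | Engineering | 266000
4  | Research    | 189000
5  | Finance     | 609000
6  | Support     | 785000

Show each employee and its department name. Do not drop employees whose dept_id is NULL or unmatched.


LEFT JOIN keeps every row from employees (the left table); where dept_id has no match in departments, the department columns become NULL. Walk through each employee:
  - employee 1 (Helen): dept_id=2 -> matches Design
  - employee 2 (Quinn): dept_id=NULL, no match -> kept with NULL
  - employee 3 (Tina): dept_id=NULL, no match -> kept with NULL
  - employee 4 (Wendy): dept_id=4 -> matches Research
  - employee 5 (Yara): dept_id=5 -> matches Finance
All 5 rows appear; 2 have NULL department.

SQL:
SELECT a.name, b.name AS department
FROM employees a
LEFT JOIN departments b ON a.dept_id = b.id

Result:
name  | department
------+-----------
Helen | Design    
Quinn | NULL      
Tina  | NULL      
Wendy | Research  
Yara  | Finance   


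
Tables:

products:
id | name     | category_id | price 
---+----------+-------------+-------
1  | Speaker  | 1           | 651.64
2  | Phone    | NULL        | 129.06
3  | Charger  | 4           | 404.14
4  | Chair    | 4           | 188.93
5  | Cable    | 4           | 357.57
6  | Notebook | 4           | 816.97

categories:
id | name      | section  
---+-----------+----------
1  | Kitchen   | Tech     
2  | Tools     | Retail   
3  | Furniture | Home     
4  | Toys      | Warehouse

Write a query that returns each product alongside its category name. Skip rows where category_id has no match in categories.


INNER JOIN keeps only products rows whose category_id matches an id in categories. Walk through each product:
  - product 1 (Speaker): category_id=1 -> matches Kitchen
  - product 2 (Phone): category_id=NULL, no match -> dropped
  - product 3 (Charger): category_id=4 -> matches Toys
  - product 4 (Chair): category_id=4 -> matches Toys
  - product 5 (Cable): category_id=4 -> matches Toys
  - product 6 (Notebook): category_id=4 -> matches Toys
So 1 of 6 rows is dropped.

SQL:
SELECT a.name, b.name AS category
FROM products a
INNER JOIN categories b ON a.category_id = b.id

Result:
name     | category
---------+---------
Speaker  | Kitchen 
Charger  | Toys    
Chair    | Toys    
Cable    | Toys    
Notebook | Toys    


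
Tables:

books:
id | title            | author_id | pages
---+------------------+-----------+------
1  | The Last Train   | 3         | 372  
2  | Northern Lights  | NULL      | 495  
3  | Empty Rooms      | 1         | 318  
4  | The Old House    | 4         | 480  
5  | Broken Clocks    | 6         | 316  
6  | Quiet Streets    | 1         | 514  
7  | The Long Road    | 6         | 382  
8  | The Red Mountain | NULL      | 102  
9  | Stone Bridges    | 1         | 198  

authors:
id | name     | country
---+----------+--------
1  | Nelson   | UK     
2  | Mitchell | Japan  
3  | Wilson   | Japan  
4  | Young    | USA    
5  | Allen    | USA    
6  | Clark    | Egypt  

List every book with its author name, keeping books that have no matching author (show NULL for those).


LEFT JOIN keeps every row from books (the left table); where author_id has no match in authors, the author columns become NULL. Walk through each book:
  - book 1 (The Last Train): author_id=3 -> matches Wilson
  - book 2 (Northern Lights): author_id=NULL, no match -> kept with NULL
  - book 3 (Empty Rooms): author_id=1 -> matches Nelson
  - book 4 (The Old House): author_id=4 -> matches Young
  - book 5 (Broken Clocks): author_id=6 -> matches Clark
  - book 6 (Quiet Streets): author_id=1 -> matches Nelson
  - book 7 (The Long Road): author_id=6 -> matches Clark
  - book 8 (The Red Mountain): author_id=NULL, no match -> kept with NULL
  - book 9 (Stone Bridges): author_id=1 -> matches Nelson
All 9 rows appear; 2 have NULL author.

SQL:
SELECT a.title, b.name AS author
FROM books a
LEFT JOIN authors b ON a.author_id = b.id

Result:
title            | author
-----------------+-------
The Last Train   | Wilson
Northern Lights  | NULL  
Empty Rooms      | Nelson
The Old House    | Young 
Broken Clocks    | Clark 
Quiet Streets    | Nelson
The Long Road    | Clark 
The Red Mountain | NULL  
Stone Bridges    | Nelson


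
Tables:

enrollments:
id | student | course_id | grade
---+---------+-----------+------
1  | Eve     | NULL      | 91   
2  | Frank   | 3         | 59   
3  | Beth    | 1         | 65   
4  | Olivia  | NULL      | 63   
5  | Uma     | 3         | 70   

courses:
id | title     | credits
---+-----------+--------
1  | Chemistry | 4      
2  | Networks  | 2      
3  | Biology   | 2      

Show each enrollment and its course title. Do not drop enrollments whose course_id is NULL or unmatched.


LEFT JOIN keeps every row from enrollments (the left table); where course_id has no match in courses, the course columns become NULL. Walk through each enrollment:
  - enrollment 1 (Eve): course_id=NULL, no match -> kept with NULL
  - enrollment 2 (Frank): course_id=3 -> matches Biology
  - enrollment 3 (Beth): course_id=1 -> matches Chemistry
  - enrollment 4 (Olivia): course_id=NULL, no match -> kept with NULL
  - enrollment 5 (Uma): course_id=3 -> matches Biology
All 5 rows appear; 2 have NULL course.

SQL:
SELECT a.student, b.title AS course
FROM enrollments a
LEFT JOIN courses b ON a.course_id = b.id

Result:
student | course   
--------+----------
Eve     | NULL     
Frank   | Biology  
Beth    | Chemistry
Olivia  | NULL     
Uma     | Biology  


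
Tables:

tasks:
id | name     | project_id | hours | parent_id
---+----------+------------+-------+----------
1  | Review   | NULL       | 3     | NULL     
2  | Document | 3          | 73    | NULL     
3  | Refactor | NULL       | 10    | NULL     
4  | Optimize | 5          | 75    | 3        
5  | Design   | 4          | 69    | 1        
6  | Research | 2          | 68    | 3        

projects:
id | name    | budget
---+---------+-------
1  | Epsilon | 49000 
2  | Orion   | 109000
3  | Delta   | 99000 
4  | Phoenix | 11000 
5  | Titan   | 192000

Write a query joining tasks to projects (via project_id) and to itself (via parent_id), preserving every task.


Two LEFT JOINs from the same base table tasks: one to projects via project_id, one to tasks itself via parent_id. Both are LEFT so every task is preserved.
Match against projects:
  - task 1 (Review): project_id=NULL, no match -> kept with NULL
  - task 2 (Document): project_id=3 -> matches Delta
  - task 3 (Refactor): project_id=NULL, no match -> kept with NULL
  - task 4 (Optimize): project_id=5 -> matches Titan
  - task 5 (Design): project_id=4 -> matches Phoenix
  - task 6 (Research): project_id=2 -> matches Orion
Match against tasks (self):
  - task 1 (Review): parent_id=NULL -> NULL
  - task 2 (Document): parent_id=NULL -> NULL
  - task 3 (Refactor): parent_id=NULL -> NULL
  - task 4 (Optimize): parent_id=3 -> Refactor
  - task 5 (Design): parent_id=1 -> Review
  - task 6 (Research): parent_id=3 -> Refactor

SQL:
SELECT a.name, b.name AS project, c.name AS parent
FROM tasks a
LEFT JOIN projects b ON a.project_id = b.id
LEFT JOIN tasks c ON a.parent_id = c.id

Result:
name     | project | parent  
---------+---------+---------
Review   | NULL    | NULL    
Document | Delta   | NULL    
Refactor | NULL    | NULL    
Optimize | Titan   | Refactor
Design   | Phoenix | Review  
Research | Orion   | Refactor


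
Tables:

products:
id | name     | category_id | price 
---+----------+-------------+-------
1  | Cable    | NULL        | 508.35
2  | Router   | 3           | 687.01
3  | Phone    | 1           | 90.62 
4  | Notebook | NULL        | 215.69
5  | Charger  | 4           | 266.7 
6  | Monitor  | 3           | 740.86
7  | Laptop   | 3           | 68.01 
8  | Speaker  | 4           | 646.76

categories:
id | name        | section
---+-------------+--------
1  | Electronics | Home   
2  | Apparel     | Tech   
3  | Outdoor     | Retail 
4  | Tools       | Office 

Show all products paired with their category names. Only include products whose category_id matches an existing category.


INNER JOIN keeps only products rows whose category_id matches an id in categories. Walk through each product:
  - product 1 (Cable): category_id=NULL, no match -> dropped
  - product 2 (Router): category_id=3 -> matches Outdoor
  - product 3 (Phone): category_id=1 -> matches Electronics
  - product 4 (Notebook): category_id=NULL, no match -> dropped
  - product 5 (Charger): category_id=4 -> matches Tools
  - product 6 (Monitor): category_id=3 -> matches Outdoor
  - product 7 (Laptop): category_id=3 -> matches Outdoor
  - product 8 (Speaker): category_id=4 -> matches Tools
So 2 of 8 rows are dropped.

SQL:
SELECT a.name, b.name AS category
FROM products a
INNER JOIN categories b ON a.category_id = b.id

Result:
name    | category   
--------+------------
Router  | Outdoor    
Phone   | Electronics
Charger | Tools      
Monitor | Outdoor    
Laptop  | Outdoor    
Speaker | Tools      


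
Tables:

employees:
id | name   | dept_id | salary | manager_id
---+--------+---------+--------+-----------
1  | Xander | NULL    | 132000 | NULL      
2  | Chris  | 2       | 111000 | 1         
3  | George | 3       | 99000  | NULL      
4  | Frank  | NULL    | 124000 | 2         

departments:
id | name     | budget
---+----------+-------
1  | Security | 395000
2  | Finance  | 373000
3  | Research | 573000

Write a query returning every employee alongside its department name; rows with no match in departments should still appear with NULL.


LEFT JOIN keeps every row from employees (the left table); where dept_id has no match in departments, the department columns become NULL. Walk through each employee:
  - employee 1 (Xander): dept_id=NULL, no match -> kept with NULL
  - employee 2 (Chris): dept_id=2 -> matches Finance
  - employee 3 (George): dept_id=3 -> matches Research
  - employee 4 (Frank): dept_id=NULL, no match -> kept with NULL
All 4 rows appear; 2 have NULL department.

SQL:
SELECT a.name, b.name AS department
FROM employees a
LEFT JOIN departments b ON a.dept_id = b.id

Result:
name   | department
-------+-----------
Xander | NULL      
Chris  | Finance   
George | Research  
Frank  | NULL      


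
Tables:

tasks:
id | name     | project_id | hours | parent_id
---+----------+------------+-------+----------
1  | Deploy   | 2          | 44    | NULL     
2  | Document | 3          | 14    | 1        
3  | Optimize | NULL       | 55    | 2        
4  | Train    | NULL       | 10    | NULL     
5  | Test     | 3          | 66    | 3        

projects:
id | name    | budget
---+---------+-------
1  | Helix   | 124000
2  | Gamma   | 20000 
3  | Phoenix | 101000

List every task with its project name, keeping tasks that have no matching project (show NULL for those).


LEFT JOIN keeps every row from tasks (the left table); where project_id has no match in projects, the project columns become NULL. Walk through each task:
  - task 1 (Deploy): project_id=2 -> matches Gamma
  - task 2 (Document): project_id=3 -> matches Phoenix
  - task 3 (Optimize): project_id=NULL, no match -> kept with NULL
  - task 4 (Train): project_id=NULL, no match -> kept with NULL
  - task 5 (Test): project_id=3 -> matches Phoenix
All 5 rows appear; 2 have NULL project.

SQL:
SELECT a.name, b.name AS project
FROM tasks a
LEFT JOIN projects b ON a.project_id = b.id

Result:
name     | project
---------+--------
Deploy   | Gamma  
Document | Phoenix
Optimize | NULL   
Train    | NULL   
Test     | Phoenix


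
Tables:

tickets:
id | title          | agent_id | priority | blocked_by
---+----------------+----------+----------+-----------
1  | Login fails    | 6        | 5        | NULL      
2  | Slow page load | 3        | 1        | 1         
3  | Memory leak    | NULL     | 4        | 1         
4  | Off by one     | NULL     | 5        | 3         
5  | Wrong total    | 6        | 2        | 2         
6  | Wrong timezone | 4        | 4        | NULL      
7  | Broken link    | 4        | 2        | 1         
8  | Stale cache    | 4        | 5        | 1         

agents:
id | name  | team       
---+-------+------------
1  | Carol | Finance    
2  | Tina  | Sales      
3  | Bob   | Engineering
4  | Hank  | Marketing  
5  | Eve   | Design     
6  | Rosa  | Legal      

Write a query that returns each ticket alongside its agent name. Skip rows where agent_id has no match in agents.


INNER JOIN keeps only tickets rows whose agent_id matches an id in agents. Walk through each ticket:
  - ticket 1 (Login fails): agent_id=6 -> matches Rosa
  - ticket 2 (Slow page load): agent_id=3 -> matches Bob
  - ticket 3 (Memory leak): agent_id=NULL, no match -> dropped
  - ticket 4 (Off by one): agent_id=NULL, no match -> dropped
  - ticket 5 (Wrong total): agent_id=6 -> matches Rosa
  - ticket 6 (Wrong timezone): agent_id=4 -> matches Hank
  - ticket 7 (Broken link): agent_id=4 -> matches Hank
  - ticket 8 (Stale cache): agent_id=4 -> matches Hank
So 2 of 8 rows are dropped.

SQL:
SELECT a.title, b.name AS agent
FROM tickets a
INNER JOIN agents b ON a.agent_id = b.id

Result:
title          | agent
---------------+------
Login fails    | Rosa 
Slow page load | Bob  
Wrong total    | Rosa 
Wrong timezone | Hank 
Broken link    | Hank 
Stale cache    | Hank 


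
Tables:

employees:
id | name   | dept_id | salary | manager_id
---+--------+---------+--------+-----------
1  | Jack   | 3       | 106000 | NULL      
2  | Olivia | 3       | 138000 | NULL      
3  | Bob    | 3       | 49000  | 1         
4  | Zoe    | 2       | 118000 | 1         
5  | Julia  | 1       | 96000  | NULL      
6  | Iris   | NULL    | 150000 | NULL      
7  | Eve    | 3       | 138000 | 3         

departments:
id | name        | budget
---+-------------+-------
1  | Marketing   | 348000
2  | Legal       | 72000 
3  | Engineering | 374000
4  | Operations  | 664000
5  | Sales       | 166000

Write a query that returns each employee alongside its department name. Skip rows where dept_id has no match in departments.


INNER JOIN keeps only employees rows whose dept_id matches an id in departments. Walk through each employee:
  - employee 1 (Jack): dept_id=3 -> matches Engineering
  - employee 2 (Olivia): dept_id=3 -> matches Engineering
  - employee 3 (Bob): dept_id=3 -> matches Engineering
  - employee 4 (Zoe): dept_id=2 -> matches Legal
  - employee 5 (Julia): dept_id=1 -> matches Marketing
  - employee 6 (Iris): dept_id=NULL, no match -> dropped
  - employee 7 (Eve): dept_id=3 -> matches Engineering
So 1 of 7 rows is dropped.

SQL:
SELECT a.name, b.name AS department
FROM employees a
INNER JOIN departments b ON a.dept_id = b.id

Result:
name   | department 
-------+------------
Jack   | Engineering
Olivia | Engineering
Bob    | Engineering
Zoe    | Legal      
Julia  | Marketing  
Eve    | Engineering


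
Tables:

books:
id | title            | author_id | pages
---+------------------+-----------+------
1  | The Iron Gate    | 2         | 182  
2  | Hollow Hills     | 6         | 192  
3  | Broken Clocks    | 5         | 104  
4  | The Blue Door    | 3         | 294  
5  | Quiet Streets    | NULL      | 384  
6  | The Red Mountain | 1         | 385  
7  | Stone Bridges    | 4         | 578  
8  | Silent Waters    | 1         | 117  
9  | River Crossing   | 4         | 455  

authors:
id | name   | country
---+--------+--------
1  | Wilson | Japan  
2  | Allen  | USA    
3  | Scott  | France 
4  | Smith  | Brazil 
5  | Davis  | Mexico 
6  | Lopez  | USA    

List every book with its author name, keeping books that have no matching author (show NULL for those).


LEFT JOIN keeps every row from books (the left table); where author_id has no match in authors, the author columns become NULL. Walk through each book:
  - book 1 (The Iron Gate): author_id=2 -> matches Allen
  - book 2 (Hollow Hills): author_id=6 -> matches Lopez
  - book 3 (Broken Clocks): author_id=5 -> matches Davis
  - book 4 (The Blue Door): author_id=3 -> matches Scott
  - book 5 (Quiet Streets): author_id=NULL, no match -> kept with NULL
  - book 6 (The Red Mountain): author_id=1 -> matches Wilson
  - book 7 (Stone Bridges): author_id=4 -> matches Smith
  - book 8 (Silent Waters): author_id=1 -> matches Wilson
  - book 9 (River Crossing): author_id=4 -> matches Smith
All 9 rows appear; 1 has NULL author.

SQL:
SELECT a.title, b.name AS author
FROM books a
LEFT JOIN authors b ON a.author_id = b.id

Result:
title            | author
-----------------+-------
The Iron Gate    | Allen 
Hollow Hills     | Lopez 
Broken Clocks    | Davis 
The Blue Door    | Scott 
Quiet Streets    | NULL  
The Red Mountain | Wilson
Stone Bridges    | Smith 
Silent Waters    | Wilson
River Crossing   | Smith 


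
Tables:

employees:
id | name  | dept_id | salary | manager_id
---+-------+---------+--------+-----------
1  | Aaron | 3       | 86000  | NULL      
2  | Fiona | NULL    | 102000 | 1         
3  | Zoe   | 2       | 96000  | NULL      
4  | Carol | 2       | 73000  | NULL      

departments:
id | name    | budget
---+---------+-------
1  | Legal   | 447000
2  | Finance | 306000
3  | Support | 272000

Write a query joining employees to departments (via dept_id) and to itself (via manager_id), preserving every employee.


Two LEFT JOINs from the same base table employees: one to departments via dept_id, one to employees itself via manager_id. Both are LEFT so every employee is preserved.
Match against departments:
  - employee 1 (Aaron): dept_id=3 -> matches Support
  - employee 2 (Fiona): dept_id=NULL, no match -> kept with NULL
  - employee 3 (Zoe): dept_id=2 -> matches Finance
  - employee 4 (Carol): dept_id=2 -> matches Finance
Match against employees (self):
  - employee 1 (Aaron): manager_id=NULL -> NULL
  - employee 2 (Fiona): manager_id=1 -> Aaron
  - employee 3 (Zoe): manager_id=NULL -> NULL
  - employee 4 (Carol): manager_id=NULL -> NULL

SQL:
SELECT a.name, b.name AS department, c.name AS manager
FROM employees a
LEFT JOIN departments b ON a.dept_id = b.id
LEFT JOIN employees c ON a.manager_id = c.id

Result:
name  | department | manager
------+------------+--------
Aaron | Support    | NULL   
Fiona | NULL       | Aaron  
Zoe   | Finance    | NULL   
Carol | Finance    | NULL   


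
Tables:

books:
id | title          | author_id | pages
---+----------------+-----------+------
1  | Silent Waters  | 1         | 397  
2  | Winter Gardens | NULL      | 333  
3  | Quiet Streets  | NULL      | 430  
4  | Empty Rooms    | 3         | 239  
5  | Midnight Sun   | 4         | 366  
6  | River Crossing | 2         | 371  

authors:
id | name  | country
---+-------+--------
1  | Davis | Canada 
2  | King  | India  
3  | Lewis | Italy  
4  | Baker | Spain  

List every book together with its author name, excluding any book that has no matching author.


INNER JOIN keeps only books rows whose author_id matches an id in authors. Walk through each book:
  - book 1 (Silent Waters): author_id=1 -> matches Davis
  - book 2 (Winter Gardens): author_id=NULL, no match -> dropped
  - book 3 (Quiet Streets): author_id=NULL, no match -> dropped
  - book 4 (Empty Rooms): author_id=3 -> matches Lewis
  - book 5 (Midnight Sun): author_id=4 -> matches Baker
  - book 6 (River Crossing): author_id=2 -> matches King
So 2 of 6 rows are dropped.

SQL:
SELECT a.title, b.name AS author
FROM books a
INNER JOIN authors b ON a.author_id = b.id

Result:
title          | author
---------------+-------
Silent Waters  | Davis 
Empty Rooms    | Lewis 
Midnight Sun   | Baker 
River Crossing | King  


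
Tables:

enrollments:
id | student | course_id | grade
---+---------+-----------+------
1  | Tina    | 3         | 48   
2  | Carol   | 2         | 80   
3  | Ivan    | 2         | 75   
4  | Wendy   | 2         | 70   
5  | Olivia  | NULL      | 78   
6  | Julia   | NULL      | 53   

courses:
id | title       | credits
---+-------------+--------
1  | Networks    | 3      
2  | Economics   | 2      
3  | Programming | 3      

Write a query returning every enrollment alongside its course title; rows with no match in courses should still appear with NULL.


LEFT JOIN keeps every row from enrollments (the left table); where course_id has no match in courses, the course columns become NULL. Walk through each enrollment:
  - enrollment 1 (Tina): course_id=3 -> matches Programming
  - enrollment 2 (Carol): course_id=2 -> matches Economics
  - enrollment 3 (Ivan): course_id=2 -> matches Economics
  - enrollment 4 (Wendy): course_id=2 -> matches Economics
  - enrollment 5 (Olivia): course_id=NULL, no match -> kept with NULL
  - enrollment 6 (Julia): course_id=NULL, no match -> kept with NULL
All 6 rows appear; 2 have NULL course.

SQL:
SELECT a.student, b.title AS course
FROM enrollments a
LEFT JOIN courses b ON a.course_id = b.id

Result:
student | course     
--------+------------
Tina    | Programming
Carol   | Economics  
Ivan    | Economics  
Wendy   | Economics  
Olivia  | NULL       
Julia   | NULL       


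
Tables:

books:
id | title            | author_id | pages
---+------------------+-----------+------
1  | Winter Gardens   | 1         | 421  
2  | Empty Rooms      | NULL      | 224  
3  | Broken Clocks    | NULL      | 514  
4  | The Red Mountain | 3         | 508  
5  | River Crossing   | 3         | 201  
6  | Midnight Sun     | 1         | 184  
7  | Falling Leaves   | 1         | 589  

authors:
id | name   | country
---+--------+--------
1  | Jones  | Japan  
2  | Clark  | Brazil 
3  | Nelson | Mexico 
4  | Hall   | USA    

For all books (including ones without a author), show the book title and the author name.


LEFT JOIN keeps every row from books (the left table); where author_id has no match in authors, the author columns become NULL. Walk through each book:
  - book 1 (Winter Gardens): author_id=1 -> matches Jones
  - book 2 (Empty Rooms): author_id=NULL, no match -> kept with NULL
  - book 3 (Broken Clocks): author_id=NULL, no match -> kept with NULL
  - book 4 (The Red Mountain): author_id=3 -> matches Nelson
  - book 5 (River Crossing): author_id=3 -> matches Nelson
  - book 6 (Midnight Sun): author_id=1 -> matches Jones
  - book 7 (Falling Leaves): author_id=1 -> matches Jones
All 7 rows appear; 2 have NULL author.

SQL:
SELECT a.title, b.name AS author
FROM books a
LEFT JOIN authors b ON a.author_id = b.id

Result:
title            | author
-----------------+-------
Winter Gardens   | Jones 
Empty Rooms      | NULL  
Broken Clocks    | NULL  
The Red Mountain | Nelson
River Crossing   | Nelson
Midnight Sun     | Jones 
Falling Leaves   | Jones 


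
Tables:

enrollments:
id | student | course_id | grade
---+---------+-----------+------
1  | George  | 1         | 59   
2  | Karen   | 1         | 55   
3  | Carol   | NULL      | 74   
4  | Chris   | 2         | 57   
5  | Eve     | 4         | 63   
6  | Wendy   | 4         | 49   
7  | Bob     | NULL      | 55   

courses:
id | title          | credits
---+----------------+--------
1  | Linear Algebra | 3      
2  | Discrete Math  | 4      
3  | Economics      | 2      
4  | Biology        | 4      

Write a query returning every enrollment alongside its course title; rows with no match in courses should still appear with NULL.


LEFT JOIN keeps every row from enrollments (the left table); where course_id has no match in courses, the course columns become NULL. Walk through each enrollment:
  - enrollment 1 (George): course_id=1 -> matches Linear Algebra
  - enrollment 2 (Karen): course_id=1 -> matches Linear Algebra
  - enrollment 3 (Carol): course_id=NULL, no match -> kept with NULL
  - enrollment 4 (Chris): course_id=2 -> matches Discrete Math
  - enrollment 5 (Eve): course_id=4 -> matches Biology
  - enrollment 6 (Wendy): course_id=4 -> matches Biology
  - enrollment 7 (Bob): course_id=NULL, no match -> kept with NULL
All 7 rows appear; 2 have NULL course.

SQL:
SELECT a.student, b.title AS course
FROM enrollments a
LEFT JOIN courses b ON a.course_id = b.id

Result:
student | course        
--------+---------------
George  | Linear Algebra
Karen   | Linear Algebra
Carol   | NULL          
Chris   | Discrete Math 
Eve     | Biology       
Wendy   | Biology       
Bob     | NULL          


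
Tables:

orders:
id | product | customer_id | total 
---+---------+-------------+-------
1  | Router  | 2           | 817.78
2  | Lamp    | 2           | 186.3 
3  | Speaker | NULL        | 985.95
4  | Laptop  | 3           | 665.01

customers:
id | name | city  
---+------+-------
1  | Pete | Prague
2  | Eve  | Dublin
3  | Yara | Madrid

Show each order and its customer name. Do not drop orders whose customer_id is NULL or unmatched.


LEFT JOIN keeps every row from orders (the left table); where customer_id has no match in customers, the customer columns become NULL. Walk through each order:
  - order 1 (Router): customer_id=2 -> matches Eve
  - order 2 (Lamp): customer_id=2 -> matches Eve
  - order 3 (Speaker): customer_id=NULL, no match -> kept with NULL
  - order 4 (Laptop): customer_id=3 -> matches Yara
All 4 rows appear; 1 has NULL customer.

SQL:
SELECT a.product, b.name AS customer
FROM orders a
LEFT JOIN customers b ON a.customer_id = b.id

Result:
product | customer
--------+---------
Router  | Eve     
Lamp    | Eve     
Speaker | NULL    
Laptop  | Yara    


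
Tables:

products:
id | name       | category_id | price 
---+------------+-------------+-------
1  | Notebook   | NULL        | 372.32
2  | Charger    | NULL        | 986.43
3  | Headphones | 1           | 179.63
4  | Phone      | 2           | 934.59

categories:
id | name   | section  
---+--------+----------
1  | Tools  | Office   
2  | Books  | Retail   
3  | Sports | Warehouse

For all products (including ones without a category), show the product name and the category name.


LEFT JOIN keeps every row from products (the left table); where category_id has no match in categories, the category columns become NULL. Walk through each product:
  - product 1 (Notebook): category_id=NULL, no match -> kept with NULL
  - product 2 (Charger): category_id=NULL, no match -> kept with NULL
  - product 3 (Headphones): category_id=1 -> matches Tools
  - product 4 (Phone): category_id=2 -> matches Books
All 4 rows appear; 2 have NULL category.

SQL:
SELECT a.name, b.name AS category
FROM products a
LEFT JOIN categories b ON a.category_id = b.id

Result:
name       | category
-----------+---------
Notebook   | NULL    
Charger    | NULL    
Headphones | Tools   
Phone      | Books   


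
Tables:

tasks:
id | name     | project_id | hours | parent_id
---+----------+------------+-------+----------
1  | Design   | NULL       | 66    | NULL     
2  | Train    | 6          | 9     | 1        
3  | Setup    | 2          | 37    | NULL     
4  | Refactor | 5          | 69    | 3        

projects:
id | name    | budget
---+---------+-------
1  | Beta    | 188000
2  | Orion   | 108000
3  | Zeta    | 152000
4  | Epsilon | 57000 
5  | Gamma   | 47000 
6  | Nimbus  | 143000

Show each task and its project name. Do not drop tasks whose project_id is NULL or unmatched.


LEFT JOIN keeps every row from tasks (the left table); where project_id has no match in projects, the project columns become NULL. Walk through each task:
  - task 1 (Design): project_id=NULL, no match -> kept with NULL
  - task 2 (Train): project_id=6 -> matches Nimbus
  - task 3 (Setup): project_id=2 -> matches Orion
  - task 4 (Refactor): project_id=5 -> matches Gamma
All 4 rows appear; 1 has NULL project.

SQL:
SELECT a.name, b.name AS project
FROM tasks a
LEFT JOIN projects b ON a.project_id = b.id

Result:
name     | project
---------+--------
Design   | NULL   
Train    | Nimbus 
Setup    | Orion  
Refactor | Gamma  


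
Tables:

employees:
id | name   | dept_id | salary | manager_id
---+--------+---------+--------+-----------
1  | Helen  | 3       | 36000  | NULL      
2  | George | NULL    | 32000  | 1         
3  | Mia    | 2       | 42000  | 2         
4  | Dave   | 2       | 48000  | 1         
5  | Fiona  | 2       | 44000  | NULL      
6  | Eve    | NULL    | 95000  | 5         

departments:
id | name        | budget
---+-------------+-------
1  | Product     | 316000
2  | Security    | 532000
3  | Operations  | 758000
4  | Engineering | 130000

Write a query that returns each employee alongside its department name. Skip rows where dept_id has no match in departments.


INNER JOIN keeps only employees rows whose dept_id matches an id in departments. Walk through each employee:
  - employee 1 (Helen): dept_id=3 -> matches Operations
  - employee 2 (George): dept_id=NULL, no match -> dropped
  - employee 3 (Mia): dept_id=2 -> matches Security
  - employee 4 (Dave): dept_id=2 -> matches Security
  - employee 5 (Fiona): dept_id=2 -> matches Security
  - employee 6 (Eve): dept_id=NULL, no match -> dropped
So 2 of 6 rows are dropped.

SQL:
SELECT a.name, b.name AS department
FROM employees a
INNER JOIN departments b ON a.dept_id = b.id

Result:
name  | department
------+-----------
Helen | Operations
Mia   | Security  
Dave  | Security  
Fiona | Security  


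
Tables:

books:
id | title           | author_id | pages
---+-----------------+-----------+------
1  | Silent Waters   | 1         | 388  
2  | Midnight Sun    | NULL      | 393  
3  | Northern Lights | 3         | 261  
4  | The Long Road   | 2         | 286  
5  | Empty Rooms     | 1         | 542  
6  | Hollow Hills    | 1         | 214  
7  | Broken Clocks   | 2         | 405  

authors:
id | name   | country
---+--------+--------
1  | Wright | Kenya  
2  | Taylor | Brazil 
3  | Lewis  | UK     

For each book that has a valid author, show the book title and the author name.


INNER JOIN keeps only books rows whose author_id matches an id in authors. Walk through each book:
  - book 1 (Silent Waters): author_id=1 -> matches Wright
  - book 2 (Midnight Sun): author_id=NULL, no match -> dropped
  - book 3 (Northern Lights): author_id=3 -> matches Lewis
  - book 4 (The Long Road): author_id=2 -> matches Taylor
  - book 5 (Empty Rooms): author_id=1 -> matches Wright
  - book 6 (Hollow Hills): author_id=1 -> matches Wright
  - book 7 (Broken Clocks): author_id=2 -> matches Taylor
So 1 of 7 rows is dropped.

SQL:
SELECT a.title, b.name AS author
FROM books a
INNER JOIN authors b ON a.author_id = b.id

Result:
title           | author
----------------+-------
Silent Waters   | Wright
Northern Lights | Lewis 
The Long Road   | Taylor
Empty Rooms     | Wright
Hollow Hills    | Wright
Broken Clocks   | Taylor


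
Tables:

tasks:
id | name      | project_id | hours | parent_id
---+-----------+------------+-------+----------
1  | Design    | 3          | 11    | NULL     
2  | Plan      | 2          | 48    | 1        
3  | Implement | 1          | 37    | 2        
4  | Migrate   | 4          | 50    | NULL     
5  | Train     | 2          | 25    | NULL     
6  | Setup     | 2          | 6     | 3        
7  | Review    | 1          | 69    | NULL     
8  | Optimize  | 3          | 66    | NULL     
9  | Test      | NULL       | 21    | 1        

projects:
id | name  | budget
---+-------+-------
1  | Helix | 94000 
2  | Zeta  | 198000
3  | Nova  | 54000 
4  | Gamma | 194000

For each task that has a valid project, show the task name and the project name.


INNER JOIN keeps only tasks rows whose project_id matches an id in projects. Walk through each task:
  - task 1 (Design): project_id=3 -> matches Nova
  - task 2 (Plan): project_id=2 -> matches Zeta
  - task 3 (Implement): project_id=1 -> matches Helix
  - task 4 (Migrate): project_id=4 -> matches Gamma
  - task 5 (Train): project_id=2 -> matches Zeta
  - task 6 (Setup): project_id=2 -> matches Zeta
  - task 7 (Review): project_id=1 -> matches Helix
  - task 8 (Optimize): project_id=3 -> matches Nova
  - task 9 (Test): project_id=NULL, no match -> dropped
So 1 of 9 rows is dropped.

SQL:
SELECT a.name, b.name AS project
FROM tasks a
INNER JOIN projects b ON a.project_id = b.id

Result:
name      | project
----------+--------
Design    | Nova   
Plan      | Zeta   
Implement | Helix  
Migrate   | Gamma  
Train     | Zeta   
Setup     | Zeta   
Review    | Helix  
Optimize  | Nova   


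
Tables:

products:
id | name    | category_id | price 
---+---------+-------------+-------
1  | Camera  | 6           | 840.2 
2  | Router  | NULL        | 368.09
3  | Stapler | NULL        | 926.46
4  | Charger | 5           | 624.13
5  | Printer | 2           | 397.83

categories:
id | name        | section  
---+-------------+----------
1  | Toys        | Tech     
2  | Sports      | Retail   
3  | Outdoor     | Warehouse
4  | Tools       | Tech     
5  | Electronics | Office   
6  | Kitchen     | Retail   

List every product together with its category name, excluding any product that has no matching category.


INNER JOIN keeps only products rows whose category_id matches an id in categories. Walk through each product:
  - product 1 (Camera): category_id=6 -> matches Kitchen
  - product 2 (Router): category_id=NULL, no match -> dropped
  - product 3 (Stapler): category_id=NULL, no match -> dropped
  - product 4 (Charger): category_id=5 -> matches Electronics
  - product 5 (Printer): category_id=2 -> matches Sports
So 2 of 5 rows are dropped.

SQL:
SELECT a.name, b.name AS category
FROM products a
INNER JOIN categories b ON a.category_id = b.id

Result:
name    | category   
--------+------------
Camera  | Kitchen    
Charger | Electronics
Printer | Sports     


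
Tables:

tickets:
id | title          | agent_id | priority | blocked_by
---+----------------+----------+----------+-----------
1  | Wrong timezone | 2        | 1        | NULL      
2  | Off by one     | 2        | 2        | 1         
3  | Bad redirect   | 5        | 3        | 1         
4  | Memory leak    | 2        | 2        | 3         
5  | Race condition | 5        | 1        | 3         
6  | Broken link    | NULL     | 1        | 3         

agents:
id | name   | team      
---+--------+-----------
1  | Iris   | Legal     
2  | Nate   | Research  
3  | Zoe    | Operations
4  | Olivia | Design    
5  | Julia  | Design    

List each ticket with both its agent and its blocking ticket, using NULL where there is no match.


Two LEFT JOINs from the same base table tickets: one to agents via agent_id, one to tickets itself via blocked_by. Both are LEFT so every ticket is preserved.
Match against agents:
  - ticket 1 (Wrong timezone): agent_id=2 -> matches Nate
  - ticket 2 (Off by one): agent_id=2 -> matches Nate
  - ticket 3 (Bad redirect): agent_id=5 -> matches Julia
  - ticket 4 (Memory leak): agent_id=2 -> matches Nate
  - ticket 5 (Race condition): agent_id=5 -> matches Julia
  - ticket 6 (Broken link): agent_id=NULL, no match -> kept with NULL
Match against tickets (self):
  - ticket 1 (Wrong timezone): blocked_by=NULL -> NULL
  - ticket 2 (Off by one): blocked_by=1 -> Wrong timezone
  - ticket 3 (Bad redirect): blocked_by=1 -> Wrong timezone
  - ticket 4 (Memory leak): blocked_by=3 -> Bad redirect
  - ticket 5 (Race condition): blocked_by=3 -> Bad redirect
  - ticket 6 (Broken link): blocked_by=3 -> Bad redirect

SQL:
SELECT a.title, b.name AS agent, c.title AS blocked_by
FROM tickets a
LEFT JOIN agents b ON a.agent_id = b.id
LEFT JOIN tickets c ON a.blocked_by = c.id

Result:
title          | agent | blocked_by    
---------------+-------+---------------
Wrong timezone | Nate  | NULL          
Off by one     | Nate  | Wrong timezone
Bad redirect   | Julia | Wrong timezone
Memory leak    | Nate  | Bad redirect  
Race condition | Julia | Bad redirect  
Broken link    | NULL  | Bad redirect  


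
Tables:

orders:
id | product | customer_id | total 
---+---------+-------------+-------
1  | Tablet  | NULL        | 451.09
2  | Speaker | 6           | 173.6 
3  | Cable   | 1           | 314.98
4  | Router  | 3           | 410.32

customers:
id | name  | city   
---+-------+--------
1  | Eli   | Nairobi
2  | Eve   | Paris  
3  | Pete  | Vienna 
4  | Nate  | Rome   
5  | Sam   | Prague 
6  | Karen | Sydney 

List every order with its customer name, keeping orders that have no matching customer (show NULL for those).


LEFT JOIN keeps every row from orders (the left table); where customer_id has no match in customers, the customer columns become NULL. Walk through each order:
  - order 1 (Tablet): customer_id=NULL, no match -> kept with NULL
  - order 2 (Speaker): customer_id=6 -> matches Karen
  - order 3 (Cable): customer_id=1 -> matches Eli
  - order 4 (Router): customer_id=3 -> matches Pete
All 4 rows appear; 1 has NULL customer.

SQL:
SELECT a.product, b.name AS customer
FROM orders a
LEFT JOIN customers b ON a.customer_id = b.id

Result:
product | customer
--------+---------
Tablet  | NULL    
Speaker | Karen   
Cable   | Eli     
Router  | Pete    
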